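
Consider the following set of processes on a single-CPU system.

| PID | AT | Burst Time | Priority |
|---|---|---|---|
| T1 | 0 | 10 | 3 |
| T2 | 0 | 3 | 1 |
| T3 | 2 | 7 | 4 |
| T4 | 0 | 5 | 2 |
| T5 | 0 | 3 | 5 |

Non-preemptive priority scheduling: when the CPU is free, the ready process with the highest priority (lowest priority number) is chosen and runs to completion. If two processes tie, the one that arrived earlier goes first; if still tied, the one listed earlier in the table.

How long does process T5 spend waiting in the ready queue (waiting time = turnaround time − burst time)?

Schedule: | T2 0-3 | T4 3-8 | T1 8-18 | T3 18-25 | T5 25-28 |
Completion: T1=18  T2=3  T3=25  T4=8  T5=28
Waiting(T5) = turnaround − burst = 28 − 3 = 25

25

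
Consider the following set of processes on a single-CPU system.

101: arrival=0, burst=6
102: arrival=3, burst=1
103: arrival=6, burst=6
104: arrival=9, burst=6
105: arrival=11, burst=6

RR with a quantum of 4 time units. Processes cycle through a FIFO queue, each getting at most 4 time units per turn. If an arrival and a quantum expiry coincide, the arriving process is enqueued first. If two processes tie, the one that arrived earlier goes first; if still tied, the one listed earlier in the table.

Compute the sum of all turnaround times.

Gantt: | 101 0-4 | 102 4-5 | 101 5-7 | 103 7-11 | 104 11-15 | 105 15-19 | 103 19-21 | 104 21-23 | 105 23-25 |
Completion: 101=7  102=5  103=21  104=23  105=25
Turnaround = completion − arrival: 101=7, 102=2, 103=15, 104=14, 105=14
Total turnaround = 7 + 2 + 15 + 14 + 14 = 52

52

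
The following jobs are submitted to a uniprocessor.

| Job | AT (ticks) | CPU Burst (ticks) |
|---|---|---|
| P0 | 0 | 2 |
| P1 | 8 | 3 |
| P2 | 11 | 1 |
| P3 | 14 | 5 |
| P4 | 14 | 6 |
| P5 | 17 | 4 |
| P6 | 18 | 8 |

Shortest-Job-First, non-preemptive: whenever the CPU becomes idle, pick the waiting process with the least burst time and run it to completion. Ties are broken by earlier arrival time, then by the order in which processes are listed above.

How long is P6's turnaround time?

Timeline: | P0 0-2 | idle 2-8 | P1 8-11 | P2 11-12 | idle 12-14 | P3 14-19 | P5 19-23 | P4 23-29 | P6 29-37 |
Completion: P0=2  P1=11  P2=12  P3=19  P4=29  P5=23  P6=37
Turnaround (C−A): P0=2  P1=3  P2=1  P3=5  P4=15  P5=6  P6=19
Turnaround(P6) = completion − arrival = 37 − 18 = 19

19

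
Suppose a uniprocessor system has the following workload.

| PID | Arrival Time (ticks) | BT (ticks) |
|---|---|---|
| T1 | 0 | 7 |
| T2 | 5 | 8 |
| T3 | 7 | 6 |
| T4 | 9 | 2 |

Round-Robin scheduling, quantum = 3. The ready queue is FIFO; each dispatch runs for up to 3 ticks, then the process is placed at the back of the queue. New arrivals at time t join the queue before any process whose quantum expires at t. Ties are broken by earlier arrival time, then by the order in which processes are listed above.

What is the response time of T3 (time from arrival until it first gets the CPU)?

3

Schedule: | T1 0-6 | T2 6-9 | T1 9-10 | T3 10-13 | T4 13-15 | T2 15-18 | T3 18-21 | T2 21-23 |
Completion: T1=10  T2=23  T3=21  T4=15
Turnaround (C−A): T1=10  T2=18  T3=14  T4=6
Response(T3) = first start − arrival = 10 − 7 = 3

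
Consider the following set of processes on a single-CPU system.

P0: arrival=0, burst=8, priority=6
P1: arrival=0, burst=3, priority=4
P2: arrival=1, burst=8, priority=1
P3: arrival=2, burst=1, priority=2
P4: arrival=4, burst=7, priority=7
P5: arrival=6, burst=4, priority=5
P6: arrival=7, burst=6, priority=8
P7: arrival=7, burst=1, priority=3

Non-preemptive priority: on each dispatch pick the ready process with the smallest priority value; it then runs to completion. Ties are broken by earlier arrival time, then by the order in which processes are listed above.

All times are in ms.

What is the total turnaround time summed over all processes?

124

Schedule: | P1 0-3 | P2 3-11 | P3 11-12 | P7 12-13 | P5 13-17 | P0 17-25 | P4 25-32 | P6 32-38 |
Completion: P0=25  P1=3  P2=11  P3=12  P4=32  P5=17  P6=38  P7=13
Turnaround = completion − arrival: P0=25, P1=3, P2=10, P3=10, P4=28, P5=11, P6=31, P7=6
Total turnaround = 25 + 3 + 10 + 10 + 28 + 11 + 31 + 6 = 124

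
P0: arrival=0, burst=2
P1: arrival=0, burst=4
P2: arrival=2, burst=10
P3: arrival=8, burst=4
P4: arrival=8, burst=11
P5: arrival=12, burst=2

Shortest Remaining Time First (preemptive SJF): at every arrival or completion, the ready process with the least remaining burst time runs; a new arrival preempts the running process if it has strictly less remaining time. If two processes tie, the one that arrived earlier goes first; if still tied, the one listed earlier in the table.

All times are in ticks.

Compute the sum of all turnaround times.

59

Timeline: | P0 0-2 | P1 2-6 | P2 6-8 | P3 8-12 | P5 12-14 | P2 14-22 | P4 22-33 |
Completion: P0=2  P1=6  P2=22  P3=12  P4=33  P5=14
Turnaround (C−A): P0=2  P1=6  P2=20  P3=4  P4=25  P5=2
Turnaround = completion − arrival: P0=2, P1=6, P2=20, P3=4, P4=25, P5=2
Total turnaround = 2 + 6 + 20 + 4 + 25 + 2 = 59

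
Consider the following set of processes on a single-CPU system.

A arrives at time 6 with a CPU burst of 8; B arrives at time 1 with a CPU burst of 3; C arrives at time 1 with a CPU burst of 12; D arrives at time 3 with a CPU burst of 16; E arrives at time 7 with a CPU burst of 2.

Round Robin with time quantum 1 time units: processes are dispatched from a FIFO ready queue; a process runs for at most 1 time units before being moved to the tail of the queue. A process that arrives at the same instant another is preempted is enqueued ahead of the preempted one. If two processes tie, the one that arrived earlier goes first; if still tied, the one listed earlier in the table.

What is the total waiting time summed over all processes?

Schedule: | idle 0-1 | B 1-2 | C 2-3 | B 3-4 | D 4-5 | C 5-6 | B 6-7 | D 7-8 | A 8-9 | C 9-10 | E 10-11 | D 11-12 | A 12-13 | C 13-14 | E 14-15 | D 15-16 | A 16-17 | C 17-18 | D 18-19 | A 19-20 | C 20-21 | D 21-22 | A 22-23 | C 23-24 | D 24-25 | A 25-26 | C 26-27 | D 27-28 | A 28-29 | C 29-30 | D 30-31 | A 31-32 | C 32-33 | D 33-34 | C 34-35 | D 35-36 | C 36-37 | D 37-42 |
Completion: A=32  B=7  C=37  D=42  E=15
Waiting = turnaround − burst: A=18, B=3, C=24, D=23, E=6
Total waiting = 18 + 3 + 24 + 23 + 6 = 74

74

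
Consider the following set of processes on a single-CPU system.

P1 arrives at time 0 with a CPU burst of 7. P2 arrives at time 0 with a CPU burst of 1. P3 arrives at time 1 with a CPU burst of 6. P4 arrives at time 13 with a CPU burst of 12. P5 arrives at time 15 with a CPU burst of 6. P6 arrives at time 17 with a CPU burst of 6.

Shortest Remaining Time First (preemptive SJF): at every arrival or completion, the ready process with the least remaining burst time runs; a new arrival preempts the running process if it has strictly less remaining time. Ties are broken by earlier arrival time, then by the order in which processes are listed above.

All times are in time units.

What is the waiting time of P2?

0

Schedule: | P2 0-1 | P3 1-7 | P1 7-14 | P4 14-15 | P5 15-21 | P6 21-27 | P4 27-38 |
Completion: P1=14  P2=1  P3=7  P4=38  P5=21  P6=27
Turnaround (C−A): P1=14  P2=1  P3=6  P4=25  P5=6  P6=10
Waiting(P2) = turnaround − burst = 1 − 1 = 0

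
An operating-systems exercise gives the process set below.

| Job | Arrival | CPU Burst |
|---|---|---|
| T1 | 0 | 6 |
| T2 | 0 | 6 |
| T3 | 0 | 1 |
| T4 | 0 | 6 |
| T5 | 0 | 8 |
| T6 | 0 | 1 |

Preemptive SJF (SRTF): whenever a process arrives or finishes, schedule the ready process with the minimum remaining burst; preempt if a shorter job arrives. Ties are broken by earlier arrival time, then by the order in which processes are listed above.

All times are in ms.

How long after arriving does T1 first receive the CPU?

2

Schedule: | T3 0-1 | T6 1-2 | T1 2-8 | T2 8-14 | T4 14-20 | T5 20-28 |
Completion: T1=8  T2=14  T3=1  T4=20  T5=28  T6=2
Response(T1) = first start − arrival = 2 − 0 = 2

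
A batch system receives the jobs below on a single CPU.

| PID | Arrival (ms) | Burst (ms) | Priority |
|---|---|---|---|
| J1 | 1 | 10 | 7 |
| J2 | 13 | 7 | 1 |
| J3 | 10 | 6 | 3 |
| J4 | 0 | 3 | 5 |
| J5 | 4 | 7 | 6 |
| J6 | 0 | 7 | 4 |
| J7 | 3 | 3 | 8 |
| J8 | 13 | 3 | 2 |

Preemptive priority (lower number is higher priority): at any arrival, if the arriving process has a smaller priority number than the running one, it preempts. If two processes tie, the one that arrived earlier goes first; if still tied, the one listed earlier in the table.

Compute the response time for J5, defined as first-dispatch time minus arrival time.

Schedule: | J6 0-7 | J4 7-10 | J3 10-13 | J2 13-20 | J8 20-23 | J3 23-26 | J5 26-33 | J1 33-43 | J7 43-46 |
Completion: J1=43  J2=20  J3=26  J4=10  J5=33  J6=7  J7=46  J8=23
Response(J5) = first start − arrival = 26 − 4 = 22

22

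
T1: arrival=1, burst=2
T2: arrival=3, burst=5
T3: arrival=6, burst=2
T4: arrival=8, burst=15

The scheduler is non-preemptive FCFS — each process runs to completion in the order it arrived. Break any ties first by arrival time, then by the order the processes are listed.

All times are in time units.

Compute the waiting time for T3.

2

Gantt: | idle 0-1 | T1 1-3 | T2 3-8 | T3 8-10 | T4 10-25 |
Completion: T1=3  T2=8  T3=10  T4=25
Waiting(T3) = turnaround − burst = 4 − 2 = 2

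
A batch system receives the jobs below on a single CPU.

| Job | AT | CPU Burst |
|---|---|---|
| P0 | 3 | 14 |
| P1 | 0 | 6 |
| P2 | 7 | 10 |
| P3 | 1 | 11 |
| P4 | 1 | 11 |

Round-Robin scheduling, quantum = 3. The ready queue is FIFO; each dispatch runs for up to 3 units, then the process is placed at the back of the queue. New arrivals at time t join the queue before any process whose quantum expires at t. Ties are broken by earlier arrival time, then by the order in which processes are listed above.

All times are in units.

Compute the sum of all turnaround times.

Gantt: | P1 0-3 | P3 3-6 | P4 6-9 | P0 9-12 | P1 12-15 | P3 15-18 | P2 18-21 | P4 21-24 | P0 24-27 | P3 27-30 | P2 30-33 | P4 33-36 | P0 36-39 | P3 39-41 | P2 41-44 | P4 44-46 | P0 46-49 | P2 49-50 | P0 50-52 |
Completion: P0=52  P1=15  P2=50  P3=41  P4=46
Turnaround (C−A): P0=49  P1=15  P2=43  P3=40  P4=45
Turnaround = completion − arrival: P0=49, P1=15, P2=43, P3=40, P4=45
Total turnaround = 49 + 15 + 43 + 40 + 45 = 192

192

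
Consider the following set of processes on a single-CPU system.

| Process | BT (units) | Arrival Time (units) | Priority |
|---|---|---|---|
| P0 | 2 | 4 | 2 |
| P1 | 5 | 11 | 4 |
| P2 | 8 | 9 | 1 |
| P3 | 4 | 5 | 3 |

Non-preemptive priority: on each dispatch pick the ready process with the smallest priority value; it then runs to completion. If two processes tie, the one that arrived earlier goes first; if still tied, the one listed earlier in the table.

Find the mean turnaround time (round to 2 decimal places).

Timeline: | idle 0-4 | P0 4-6 | P3 6-10 | P2 10-18 | P1 18-23 |
Completion: P0=6  P1=23  P2=18  P3=10
Turnaround (C−A): P0=2  P1=12  P2=9  P3=5
Turnaround times: P0=2, P1=12, P2=9, P3=5
Average turnaround = (2+12+9+5) / 4 = 28/4 = 7.00

7.00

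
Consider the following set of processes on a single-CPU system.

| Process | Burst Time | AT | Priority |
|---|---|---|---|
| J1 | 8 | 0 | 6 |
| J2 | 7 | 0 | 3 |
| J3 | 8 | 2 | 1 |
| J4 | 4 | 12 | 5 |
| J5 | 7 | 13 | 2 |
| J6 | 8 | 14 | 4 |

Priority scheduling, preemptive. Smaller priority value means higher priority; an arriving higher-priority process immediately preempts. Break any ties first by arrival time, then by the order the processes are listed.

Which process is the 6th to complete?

J1

Schedule: | J2 0-2 | J3 2-10 | J2 10-13 | J5 13-20 | J2 20-22 | J6 22-30 | J4 30-34 | J1 34-42 |
Completion: J1=42  J2=22  J3=10  J4=34  J5=20  J6=30
Turnaround (C−A): J1=42  J2=22  J3=8  J4=22  J5=7  J6=16
Finish order: J3 → J5 → J2 → J6 → J4 → J1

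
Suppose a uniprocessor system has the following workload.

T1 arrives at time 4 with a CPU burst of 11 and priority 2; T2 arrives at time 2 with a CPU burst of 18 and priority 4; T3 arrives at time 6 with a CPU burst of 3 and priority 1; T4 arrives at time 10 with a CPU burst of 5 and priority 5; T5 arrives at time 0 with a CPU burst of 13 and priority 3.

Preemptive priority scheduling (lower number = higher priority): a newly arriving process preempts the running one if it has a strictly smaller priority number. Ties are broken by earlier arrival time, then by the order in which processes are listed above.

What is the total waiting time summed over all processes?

77

Timeline: | T5 0-4 | T1 4-6 | T3 6-9 | T1 9-18 | T5 18-27 | T2 27-45 | T4 45-50 |
Completion: T1=18  T2=45  T3=9  T4=50  T5=27
Turnaround (C−A): T1=14  T2=43  T3=3  T4=40  T5=27
Waiting = turnaround − burst: T1=3, T2=25, T3=0, T4=35, T5=14
Total waiting = 3 + 25 + 0 + 35 + 14 = 77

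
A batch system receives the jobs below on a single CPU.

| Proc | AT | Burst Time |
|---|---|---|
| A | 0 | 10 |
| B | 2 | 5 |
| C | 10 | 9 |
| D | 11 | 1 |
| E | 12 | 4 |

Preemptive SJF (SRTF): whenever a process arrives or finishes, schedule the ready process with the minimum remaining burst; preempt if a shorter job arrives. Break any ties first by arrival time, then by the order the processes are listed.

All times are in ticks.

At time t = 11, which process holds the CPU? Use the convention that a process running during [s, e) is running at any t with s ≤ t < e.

D

Gantt: | A 0-2 | B 2-7 | A 7-11 | D 11-12 | A 12-16 | E 16-20 | C 20-29 |
Completion: A=16  B=7  C=29  D=12  E=20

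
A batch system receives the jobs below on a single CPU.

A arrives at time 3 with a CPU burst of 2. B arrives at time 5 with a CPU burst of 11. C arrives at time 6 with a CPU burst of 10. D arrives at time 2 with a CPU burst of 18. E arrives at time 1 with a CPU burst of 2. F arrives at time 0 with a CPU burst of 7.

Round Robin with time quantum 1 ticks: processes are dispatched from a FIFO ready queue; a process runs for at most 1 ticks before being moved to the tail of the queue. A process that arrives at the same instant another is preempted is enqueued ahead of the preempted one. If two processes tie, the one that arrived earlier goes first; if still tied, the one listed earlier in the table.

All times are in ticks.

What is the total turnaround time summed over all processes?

Schedule: | F 0-1 | E 1-2 | F 2-3 | D 3-4 | E 4-5 | A 5-6 | F 6-7 | D 7-8 | B 8-9 | C 9-10 | A 10-11 | F 11-12 | D 12-13 | B 13-14 | C 14-15 | F 15-16 | D 16-17 | B 17-18 | C 18-19 | F 19-20 | D 20-21 | B 21-22 | C 22-23 | F 23-24 | D 24-25 | B 25-26 | C 26-27 | D 27-28 | B 28-29 | C 29-30 | D 30-31 | B 31-32 | C 32-33 | D 33-34 | B 34-35 | C 35-36 | D 36-37 | B 37-38 | C 38-39 | D 39-40 | B 40-41 | C 41-42 | D 42-43 | B 43-44 | D 44-50 |
Completion: A=11  B=44  C=42  D=50  E=5  F=24
Turnaround (C−A): A=8  B=39  C=36  D=48  E=4  F=24
Turnaround = completion − arrival: A=8, B=39, C=36, D=48, E=4, F=24
Total turnaround = 8 + 39 + 36 + 48 + 4 + 24 = 159

159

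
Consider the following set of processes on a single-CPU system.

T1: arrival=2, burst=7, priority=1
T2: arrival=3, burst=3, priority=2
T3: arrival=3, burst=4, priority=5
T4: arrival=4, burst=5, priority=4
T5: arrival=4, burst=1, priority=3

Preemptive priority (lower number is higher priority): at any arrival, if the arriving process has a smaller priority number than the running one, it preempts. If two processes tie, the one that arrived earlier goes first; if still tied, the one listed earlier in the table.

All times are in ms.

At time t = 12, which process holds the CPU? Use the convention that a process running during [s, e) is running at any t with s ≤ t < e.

Timeline: | idle 0-2 | T1 2-9 | T2 9-12 | T5 12-13 | T4 13-18 | T3 18-22 |
Completion: T1=9  T2=12  T3=22  T4=18  T5=13

T5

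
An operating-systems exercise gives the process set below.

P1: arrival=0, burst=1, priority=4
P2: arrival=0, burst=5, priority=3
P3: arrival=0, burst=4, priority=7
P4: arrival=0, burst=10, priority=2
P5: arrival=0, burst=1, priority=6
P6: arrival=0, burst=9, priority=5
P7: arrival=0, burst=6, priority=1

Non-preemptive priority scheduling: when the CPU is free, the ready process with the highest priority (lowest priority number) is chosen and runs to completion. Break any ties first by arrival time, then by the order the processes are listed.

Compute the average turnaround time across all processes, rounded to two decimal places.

23.43

Timeline: | P7 0-6 | P4 6-16 | P2 16-21 | P1 21-22 | P6 22-31 | P5 31-32 | P3 32-36 |
Completion: P1=22  P2=21  P3=36  P4=16  P5=32  P6=31  P7=6
Turnaround (C−A): P1=22  P2=21  P3=36  P4=16  P5=32  P6=31  P7=6
Turnaround times: P1=22, P2=21, P3=36, P4=16, P5=32, P6=31, P7=6
Average turnaround = (22+21+36+16+32+31+6) / 7 = 164/7 = 23.43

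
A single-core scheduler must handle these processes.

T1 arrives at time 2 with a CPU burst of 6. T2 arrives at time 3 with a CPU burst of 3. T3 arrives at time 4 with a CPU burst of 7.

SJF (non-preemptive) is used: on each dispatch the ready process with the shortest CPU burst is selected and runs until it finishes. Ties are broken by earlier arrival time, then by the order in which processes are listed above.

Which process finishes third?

Timeline: | idle 0-2 | T1 2-8 | T2 8-11 | T3 11-18 |
Completion: T1=8  T2=11  T3=18
Turnaround (C−A): T1=6  T2=8  T3=14
Finish order: T1 → T2 → T3

T3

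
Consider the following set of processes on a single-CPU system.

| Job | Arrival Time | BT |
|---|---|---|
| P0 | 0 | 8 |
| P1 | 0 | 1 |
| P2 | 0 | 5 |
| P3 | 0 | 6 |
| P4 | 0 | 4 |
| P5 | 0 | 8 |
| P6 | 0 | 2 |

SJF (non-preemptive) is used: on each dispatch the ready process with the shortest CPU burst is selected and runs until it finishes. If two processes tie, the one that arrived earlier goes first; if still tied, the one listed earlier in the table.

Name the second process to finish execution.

Gantt: | P1 0-1 | P6 1-3 | P4 3-7 | P2 7-12 | P3 12-18 | P0 18-26 | P5 26-34 |
Completion: P0=26  P1=1  P2=12  P3=18  P4=7  P5=34  P6=3
Turnaround (C−A): P0=26  P1=1  P2=12  P3=18  P4=7  P5=34  P6=3
Finish order: P1 → P6 → P4 → P2 → P3 → P0 → P5

P6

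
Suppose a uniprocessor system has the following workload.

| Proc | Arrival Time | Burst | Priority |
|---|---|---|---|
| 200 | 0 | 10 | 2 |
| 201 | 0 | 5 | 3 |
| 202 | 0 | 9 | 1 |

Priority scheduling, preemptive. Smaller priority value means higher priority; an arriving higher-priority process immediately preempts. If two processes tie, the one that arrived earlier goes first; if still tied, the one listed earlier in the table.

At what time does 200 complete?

Timeline: | 202 0-9 | 200 9-19 | 201 19-24 |
Completion: 200=19  201=24  202=9
Turnaround (C−A): 200=19  201=24  202=9

19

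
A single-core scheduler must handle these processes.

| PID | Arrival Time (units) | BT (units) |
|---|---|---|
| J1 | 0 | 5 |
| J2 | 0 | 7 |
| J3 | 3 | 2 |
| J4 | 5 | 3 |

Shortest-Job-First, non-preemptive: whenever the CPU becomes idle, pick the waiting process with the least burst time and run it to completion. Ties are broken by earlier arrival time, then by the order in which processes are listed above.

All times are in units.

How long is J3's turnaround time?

Gantt: | J1 0-5 | J3 5-7 | J4 7-10 | J2 10-17 |
Completion: J1=5  J2=17  J3=7  J4=10
Turnaround(J3) = completion − arrival = 7 − 3 = 4

4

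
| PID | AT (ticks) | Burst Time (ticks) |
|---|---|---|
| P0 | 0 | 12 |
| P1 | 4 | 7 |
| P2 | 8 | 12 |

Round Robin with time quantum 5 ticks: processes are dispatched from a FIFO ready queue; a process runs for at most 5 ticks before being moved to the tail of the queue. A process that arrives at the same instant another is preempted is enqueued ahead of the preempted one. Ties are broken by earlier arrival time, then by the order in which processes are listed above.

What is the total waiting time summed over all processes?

Timeline: | P0 0-5 | P1 5-10 | P0 10-15 | P2 15-20 | P1 20-22 | P0 22-24 | P2 24-31 |
Completion: P0=24  P1=22  P2=31
Waiting = turnaround − burst: P0=12, P1=11, P2=11
Total waiting = 12 + 11 + 11 = 34

34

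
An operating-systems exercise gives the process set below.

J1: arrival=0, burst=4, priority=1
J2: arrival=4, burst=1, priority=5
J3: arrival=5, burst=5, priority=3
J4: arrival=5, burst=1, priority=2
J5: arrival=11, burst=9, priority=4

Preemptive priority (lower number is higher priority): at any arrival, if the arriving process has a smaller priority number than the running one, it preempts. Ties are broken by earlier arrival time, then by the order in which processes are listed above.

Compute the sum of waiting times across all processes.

Gantt: | J1 0-4 | J2 4-5 | J4 5-6 | J3 6-11 | J5 11-20 |
Completion: J1=4  J2=5  J3=11  J4=6  J5=20
Turnaround (C−A): J1=4  J2=1  J3=6  J4=1  J5=9
Waiting = turnaround − burst: J1=0, J2=0, J3=1, J4=0, J5=0
Total waiting = 0 + 0 + 1 + 0 + 0 = 1

1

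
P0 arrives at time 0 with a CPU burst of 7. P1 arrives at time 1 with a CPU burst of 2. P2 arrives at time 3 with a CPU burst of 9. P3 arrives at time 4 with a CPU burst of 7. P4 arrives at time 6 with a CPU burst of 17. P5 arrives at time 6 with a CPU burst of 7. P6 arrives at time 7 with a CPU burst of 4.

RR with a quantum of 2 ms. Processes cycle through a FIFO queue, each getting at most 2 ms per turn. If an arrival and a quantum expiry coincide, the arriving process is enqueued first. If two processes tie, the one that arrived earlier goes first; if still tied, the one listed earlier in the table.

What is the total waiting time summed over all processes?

160

Schedule: | P0 0-2 | P1 2-4 | P0 4-6 | P2 6-8 | P3 8-10 | P4 10-12 | P5 12-14 | P0 14-16 | P6 16-18 | P2 18-20 | P3 20-22 | P4 22-24 | P5 24-26 | P0 26-27 | P6 27-29 | P2 29-31 | P3 31-33 | P4 33-35 | P5 35-37 | P2 37-39 | P3 39-40 | P4 40-42 | P5 42-43 | P2 43-44 | P4 44-53 |
Completion: P0=27  P1=4  P2=44  P3=40  P4=53  P5=43  P6=29
Turnaround (C−A): P0=27  P1=3  P2=41  P3=36  P4=47  P5=37  P6=22
Waiting = turnaround − burst: P0=20, P1=1, P2=32, P3=29, P4=30, P5=30, P6=18
Total waiting = 20 + 1 + 32 + 29 + 30 + 30 + 18 = 160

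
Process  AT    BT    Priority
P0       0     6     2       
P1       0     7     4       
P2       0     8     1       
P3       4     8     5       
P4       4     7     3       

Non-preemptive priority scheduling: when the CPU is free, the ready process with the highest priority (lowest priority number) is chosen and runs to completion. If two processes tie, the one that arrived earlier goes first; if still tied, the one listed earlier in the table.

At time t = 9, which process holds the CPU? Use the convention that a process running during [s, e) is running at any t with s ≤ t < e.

Schedule: | P2 0-8 | P0 8-14 | P4 14-21 | P1 21-28 | P3 28-36 |
Completion: P0=14  P1=28  P2=8  P3=36  P4=21
Turnaround (C−A): P0=14  P1=28  P2=8  P3=32  P4=17

P0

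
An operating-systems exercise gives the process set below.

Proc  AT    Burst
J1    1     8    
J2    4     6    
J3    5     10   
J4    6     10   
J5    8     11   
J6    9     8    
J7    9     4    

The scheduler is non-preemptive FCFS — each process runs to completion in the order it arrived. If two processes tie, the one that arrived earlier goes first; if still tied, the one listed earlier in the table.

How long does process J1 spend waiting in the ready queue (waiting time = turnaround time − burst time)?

Gantt: | idle 0-1 | J1 1-9 | J2 9-15 | J3 15-25 | J4 25-35 | J5 35-46 | J6 46-54 | J7 54-58 |
Completion: J1=9  J2=15  J3=25  J4=35  J5=46  J6=54  J7=58
Waiting(J1) = turnaround − burst = 8 − 8 = 0

0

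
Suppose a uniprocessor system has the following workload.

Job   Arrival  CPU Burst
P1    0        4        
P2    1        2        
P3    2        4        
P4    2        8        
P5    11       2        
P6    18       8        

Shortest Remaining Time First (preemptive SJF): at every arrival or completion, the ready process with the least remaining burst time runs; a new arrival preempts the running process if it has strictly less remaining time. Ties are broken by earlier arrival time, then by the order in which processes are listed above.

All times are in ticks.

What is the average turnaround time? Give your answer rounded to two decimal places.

Timeline: | P1 0-1 | P2 1-3 | P1 3-6 | P3 6-10 | P4 10-11 | P5 11-13 | P4 13-20 | P6 20-28 |
Completion: P1=6  P2=3  P3=10  P4=20  P5=13  P6=28
Turnaround times: P1=6, P2=2, P3=8, P4=18, P5=2, P6=10
Average turnaround = (6+2+8+18+2+10) / 6 = 46/6 = 7.67

7.67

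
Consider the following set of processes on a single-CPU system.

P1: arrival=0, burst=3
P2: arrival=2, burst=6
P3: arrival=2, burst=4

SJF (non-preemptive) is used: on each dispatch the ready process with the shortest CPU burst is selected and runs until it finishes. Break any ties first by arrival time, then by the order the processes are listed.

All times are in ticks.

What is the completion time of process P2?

Gantt: | P1 0-3 | P3 3-7 | P2 7-13 |
Completion: P1=3  P2=13  P3=7

13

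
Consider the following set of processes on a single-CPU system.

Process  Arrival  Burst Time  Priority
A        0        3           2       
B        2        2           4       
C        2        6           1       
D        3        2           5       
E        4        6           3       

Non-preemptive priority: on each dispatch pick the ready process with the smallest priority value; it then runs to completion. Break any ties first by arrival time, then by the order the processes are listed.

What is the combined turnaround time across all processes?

Timeline: | A 0-3 | C 3-9 | E 9-15 | B 15-17 | D 17-19 |
Completion: A=3  B=17  C=9  D=19  E=15
Turnaround = completion − arrival: A=3, B=15, C=7, D=16, E=11
Total turnaround = 3 + 15 + 7 + 16 + 11 = 52

52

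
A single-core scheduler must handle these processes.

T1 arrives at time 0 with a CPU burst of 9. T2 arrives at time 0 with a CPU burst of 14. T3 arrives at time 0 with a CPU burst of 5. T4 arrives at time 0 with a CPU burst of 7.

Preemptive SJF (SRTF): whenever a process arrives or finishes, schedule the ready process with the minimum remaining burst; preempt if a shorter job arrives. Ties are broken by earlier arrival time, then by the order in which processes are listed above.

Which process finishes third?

Gantt: | T3 0-5 | T4 5-12 | T1 12-21 | T2 21-35 |
Completion: T1=21  T2=35  T3=5  T4=12
Turnaround (C−A): T1=21  T2=35  T3=5  T4=12
Finish order: T3 → T4 → T1 → T2

T1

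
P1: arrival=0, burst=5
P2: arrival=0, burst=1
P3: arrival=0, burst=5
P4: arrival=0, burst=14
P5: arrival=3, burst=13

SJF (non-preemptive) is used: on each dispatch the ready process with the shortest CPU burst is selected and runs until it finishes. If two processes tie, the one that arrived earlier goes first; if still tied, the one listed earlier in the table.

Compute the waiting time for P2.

Schedule: | P2 0-1 | P1 1-6 | P3 6-11 | P5 11-24 | P4 24-38 |
Completion: P1=6  P2=1  P3=11  P4=38  P5=24
Turnaround (C−A): P1=6  P2=1  P3=11  P4=38  P5=21
Waiting(P2) = turnaround − burst = 1 − 1 = 0

0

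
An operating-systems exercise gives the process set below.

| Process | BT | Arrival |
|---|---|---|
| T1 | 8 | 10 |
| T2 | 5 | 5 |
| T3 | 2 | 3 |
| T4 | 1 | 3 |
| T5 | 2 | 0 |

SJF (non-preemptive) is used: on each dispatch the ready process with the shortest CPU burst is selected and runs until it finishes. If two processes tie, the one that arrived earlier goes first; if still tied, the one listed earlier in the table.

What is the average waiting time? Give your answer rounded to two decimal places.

Timeline: | T5 0-2 | idle 2-3 | T4 3-4 | T3 4-6 | T2 6-11 | T1 11-19 |
Completion: T1=19  T2=11  T3=6  T4=4  T5=2
Waiting times: T1=1, T2=1, T3=1, T4=0, T5=0
Average waiting = (1+1+1+0+0) / 5 = 3/5 = 0.60

0.60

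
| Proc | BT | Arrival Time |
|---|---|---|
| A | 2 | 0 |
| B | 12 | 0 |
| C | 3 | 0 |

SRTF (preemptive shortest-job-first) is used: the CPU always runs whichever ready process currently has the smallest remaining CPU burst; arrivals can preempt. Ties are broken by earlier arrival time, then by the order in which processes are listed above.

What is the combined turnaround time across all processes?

24

Timeline: | A 0-2 | C 2-5 | B 5-17 |
Completion: A=2  B=17  C=5
Turnaround = completion − arrival: A=2, B=17, C=5
Total turnaround = 2 + 17 + 5 = 24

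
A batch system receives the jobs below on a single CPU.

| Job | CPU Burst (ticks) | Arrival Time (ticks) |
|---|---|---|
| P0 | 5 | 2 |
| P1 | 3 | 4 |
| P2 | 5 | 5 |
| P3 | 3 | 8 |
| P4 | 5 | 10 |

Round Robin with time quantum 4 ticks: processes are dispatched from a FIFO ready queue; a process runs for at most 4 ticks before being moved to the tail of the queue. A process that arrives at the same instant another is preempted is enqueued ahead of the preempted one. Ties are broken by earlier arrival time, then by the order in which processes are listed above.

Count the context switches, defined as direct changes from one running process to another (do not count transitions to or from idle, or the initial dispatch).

Schedule: | idle 0-2 | P0 2-6 | P1 6-9 | P2 9-13 | P0 13-14 | P3 14-17 | P4 17-21 | P2 21-22 | P4 22-23 |
Completion: P0=14  P1=9  P2=22  P3=17  P4=23

7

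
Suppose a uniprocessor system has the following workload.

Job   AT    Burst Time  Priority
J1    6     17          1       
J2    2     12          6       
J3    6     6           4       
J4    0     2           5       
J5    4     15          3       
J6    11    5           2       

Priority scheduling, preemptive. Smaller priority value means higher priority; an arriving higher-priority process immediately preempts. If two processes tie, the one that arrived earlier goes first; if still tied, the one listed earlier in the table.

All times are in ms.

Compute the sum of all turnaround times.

Timeline: | J4 0-2 | J2 2-4 | J5 4-6 | J1 6-23 | J6 23-28 | J5 28-41 | J3 41-47 | J2 47-57 |
Completion: J1=23  J2=57  J3=47  J4=2  J5=41  J6=28
Turnaround (C−A): J1=17  J2=55  J3=41  J4=2  J5=37  J6=17
Turnaround = completion − arrival: J1=17, J2=55, J3=41, J4=2, J5=37, J6=17
Total turnaround = 17 + 55 + 41 + 2 + 37 + 17 = 169

169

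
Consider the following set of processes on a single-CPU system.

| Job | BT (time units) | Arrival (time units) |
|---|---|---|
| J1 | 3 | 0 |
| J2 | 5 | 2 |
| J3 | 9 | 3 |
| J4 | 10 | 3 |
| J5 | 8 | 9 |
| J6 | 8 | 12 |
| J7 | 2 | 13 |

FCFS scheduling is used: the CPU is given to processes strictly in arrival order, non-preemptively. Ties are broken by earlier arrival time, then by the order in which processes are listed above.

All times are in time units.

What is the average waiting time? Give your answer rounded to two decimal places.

Timeline: | J1 0-3 | J2 3-8 | J3 8-17 | J4 17-27 | J5 27-35 | J6 35-43 | J7 43-45 |
Completion: J1=3  J2=8  J3=17  J4=27  J5=35  J6=43  J7=45
Turnaround (C−A): J1=3  J2=6  J3=14  J4=24  J5=26  J6=31  J7=32
Waiting times: J1=0, J2=1, J3=5, J4=14, J5=18, J6=23, J7=30
Average waiting = (0+1+5+14+18+23+30) / 7 = 91/7 = 13.00

13.00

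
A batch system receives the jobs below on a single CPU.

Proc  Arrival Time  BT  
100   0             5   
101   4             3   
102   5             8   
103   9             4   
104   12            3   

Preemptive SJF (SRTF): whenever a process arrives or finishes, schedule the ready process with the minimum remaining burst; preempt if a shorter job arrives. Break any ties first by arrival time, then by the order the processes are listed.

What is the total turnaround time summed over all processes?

35

Timeline: | 100 0-5 | 101 5-8 | 102 8-9 | 103 9-13 | 104 13-16 | 102 16-23 |
Completion: 100=5  101=8  102=23  103=13  104=16
Turnaround = completion − arrival: 100=5, 101=4, 102=18, 103=4, 104=4
Total turnaround = 5 + 4 + 18 + 4 + 4 = 35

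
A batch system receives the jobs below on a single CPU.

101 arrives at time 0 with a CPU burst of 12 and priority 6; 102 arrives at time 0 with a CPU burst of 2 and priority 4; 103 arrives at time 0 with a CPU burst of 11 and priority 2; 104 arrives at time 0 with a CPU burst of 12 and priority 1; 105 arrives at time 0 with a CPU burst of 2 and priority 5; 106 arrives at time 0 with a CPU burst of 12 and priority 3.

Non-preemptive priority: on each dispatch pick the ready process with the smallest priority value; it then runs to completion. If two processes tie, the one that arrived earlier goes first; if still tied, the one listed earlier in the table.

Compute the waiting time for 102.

35

Gantt: | 104 0-12 | 103 12-23 | 106 23-35 | 102 35-37 | 105 37-39 | 101 39-51 |
Completion: 101=51  102=37  103=23  104=12  105=39  106=35
Waiting(102) = turnaround − burst = 37 − 2 = 35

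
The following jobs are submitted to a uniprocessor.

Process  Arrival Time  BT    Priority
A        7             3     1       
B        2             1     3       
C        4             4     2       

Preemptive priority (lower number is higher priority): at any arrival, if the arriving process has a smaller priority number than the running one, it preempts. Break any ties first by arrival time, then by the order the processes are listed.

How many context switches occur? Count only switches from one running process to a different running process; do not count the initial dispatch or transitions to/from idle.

Schedule: | idle 0-2 | B 2-3 | idle 3-4 | C 4-7 | A 7-10 | C 10-11 |
Completion: A=10  B=3  C=11
Turnaround (C−A): A=3  B=1  C=7

2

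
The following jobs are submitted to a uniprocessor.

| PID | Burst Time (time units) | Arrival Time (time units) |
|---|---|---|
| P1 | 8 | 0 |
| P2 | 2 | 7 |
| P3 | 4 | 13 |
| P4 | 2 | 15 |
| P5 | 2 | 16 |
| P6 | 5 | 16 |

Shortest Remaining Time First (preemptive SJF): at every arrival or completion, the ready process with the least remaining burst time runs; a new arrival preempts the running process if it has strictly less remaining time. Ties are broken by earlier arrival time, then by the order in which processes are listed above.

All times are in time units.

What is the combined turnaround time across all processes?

34

Gantt: | P1 0-8 | P2 8-10 | idle 10-13 | P3 13-17 | P4 17-19 | P5 19-21 | P6 21-26 |
Completion: P1=8  P2=10  P3=17  P4=19  P5=21  P6=26
Turnaround = completion − arrival: P1=8, P2=3, P3=4, P4=4, P5=5, P6=10
Total turnaround = 8 + 3 + 4 + 4 + 5 + 10 = 34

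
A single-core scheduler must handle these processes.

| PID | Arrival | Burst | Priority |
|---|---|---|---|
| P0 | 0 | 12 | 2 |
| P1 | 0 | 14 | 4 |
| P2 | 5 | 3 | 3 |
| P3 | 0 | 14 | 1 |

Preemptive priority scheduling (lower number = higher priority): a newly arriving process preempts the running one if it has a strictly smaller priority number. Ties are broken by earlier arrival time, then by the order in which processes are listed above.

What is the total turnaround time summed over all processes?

107

Timeline: | P3 0-14 | P0 14-26 | P2 26-29 | P1 29-43 |
Completion: P0=26  P1=43  P2=29  P3=14
Turnaround = completion − arrival: P0=26, P1=43, P2=24, P3=14
Total turnaround = 26 + 43 + 24 + 14 = 107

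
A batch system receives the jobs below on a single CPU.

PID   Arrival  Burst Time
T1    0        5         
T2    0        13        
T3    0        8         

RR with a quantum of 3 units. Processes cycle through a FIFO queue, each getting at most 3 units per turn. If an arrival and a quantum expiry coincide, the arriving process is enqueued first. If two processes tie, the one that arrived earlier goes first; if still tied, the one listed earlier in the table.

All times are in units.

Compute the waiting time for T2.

13

Gantt: | T1 0-3 | T2 3-6 | T3 6-9 | T1 9-11 | T2 11-14 | T3 14-17 | T2 17-20 | T3 20-22 | T2 22-26 |
Completion: T1=11  T2=26  T3=22
Turnaround (C−A): T1=11  T2=26  T3=22
Waiting(T2) = turnaround − burst = 26 − 13 = 13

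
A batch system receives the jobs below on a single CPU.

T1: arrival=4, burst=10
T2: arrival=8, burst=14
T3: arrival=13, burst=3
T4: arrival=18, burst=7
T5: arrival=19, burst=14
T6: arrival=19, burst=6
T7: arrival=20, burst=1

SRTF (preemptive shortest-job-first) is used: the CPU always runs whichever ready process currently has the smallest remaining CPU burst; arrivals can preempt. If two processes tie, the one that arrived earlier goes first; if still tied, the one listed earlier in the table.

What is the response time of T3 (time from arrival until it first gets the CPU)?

1

Gantt: | idle 0-4 | T1 4-14 | T3 14-17 | T2 17-18 | T4 18-20 | T7 20-21 | T4 21-26 | T6 26-32 | T2 32-45 | T5 45-59 |
Completion: T1=14  T2=45  T3=17  T4=26  T5=59  T6=32  T7=21
Turnaround (C−A): T1=10  T2=37  T3=4  T4=8  T5=40  T6=13  T7=1
Response(T3) = first start − arrival = 14 − 13 = 1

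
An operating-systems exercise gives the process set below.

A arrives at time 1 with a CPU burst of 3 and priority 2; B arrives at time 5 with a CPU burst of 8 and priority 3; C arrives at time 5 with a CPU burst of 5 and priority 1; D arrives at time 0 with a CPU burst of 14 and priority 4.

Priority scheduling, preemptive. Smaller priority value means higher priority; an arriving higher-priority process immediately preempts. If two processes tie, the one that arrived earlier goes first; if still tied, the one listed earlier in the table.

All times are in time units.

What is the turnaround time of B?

13

Timeline: | D 0-1 | A 1-4 | D 4-5 | C 5-10 | B 10-18 | D 18-30 |
Completion: A=4  B=18  C=10  D=30
Turnaround(B) = completion − arrival = 18 − 5 = 13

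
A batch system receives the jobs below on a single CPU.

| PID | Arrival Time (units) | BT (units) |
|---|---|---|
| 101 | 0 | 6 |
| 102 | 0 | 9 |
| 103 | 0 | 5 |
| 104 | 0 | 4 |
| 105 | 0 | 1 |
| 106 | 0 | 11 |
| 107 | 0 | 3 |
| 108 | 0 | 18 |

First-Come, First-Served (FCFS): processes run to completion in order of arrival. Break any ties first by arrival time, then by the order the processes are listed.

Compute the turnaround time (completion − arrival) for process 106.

Schedule: | 101 0-6 | 102 6-15 | 103 15-20 | 104 20-24 | 105 24-25 | 106 25-36 | 107 36-39 | 108 39-57 |
Completion: 101=6  102=15  103=20  104=24  105=25  106=36  107=39  108=57
Turnaround (C−A): 101=6  102=15  103=20  104=24  105=25  106=36  107=39  108=57
Turnaround(106) = completion − arrival = 36 − 0 = 36

36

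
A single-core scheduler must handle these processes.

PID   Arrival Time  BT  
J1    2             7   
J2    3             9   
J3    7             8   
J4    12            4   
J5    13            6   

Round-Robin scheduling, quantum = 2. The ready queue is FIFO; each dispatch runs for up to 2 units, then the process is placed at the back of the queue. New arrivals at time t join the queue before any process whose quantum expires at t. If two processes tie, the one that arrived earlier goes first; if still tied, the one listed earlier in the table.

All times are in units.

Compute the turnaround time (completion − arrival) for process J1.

Schedule: | idle 0-2 | J1 2-4 | J2 4-6 | J1 6-8 | J2 8-10 | J3 10-12 | J1 12-14 | J2 14-16 | J4 16-18 | J3 18-20 | J5 20-22 | J1 22-23 | J2 23-25 | J4 25-27 | J3 27-29 | J5 29-31 | J2 31-32 | J3 32-34 | J5 34-36 |
Completion: J1=23  J2=32  J3=34  J4=27  J5=36
Turnaround (C−A): J1=21  J2=29  J3=27  J4=15  J5=23
Turnaround(J1) = completion − arrival = 23 − 2 = 21

21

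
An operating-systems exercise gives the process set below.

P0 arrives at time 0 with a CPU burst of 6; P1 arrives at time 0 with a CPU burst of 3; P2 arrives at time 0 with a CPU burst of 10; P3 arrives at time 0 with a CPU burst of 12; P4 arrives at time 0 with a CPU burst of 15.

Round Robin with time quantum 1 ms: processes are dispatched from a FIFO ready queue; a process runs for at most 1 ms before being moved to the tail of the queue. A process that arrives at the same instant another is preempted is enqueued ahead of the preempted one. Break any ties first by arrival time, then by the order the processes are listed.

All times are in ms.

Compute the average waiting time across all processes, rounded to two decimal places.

Gantt: | P0 0-1 | P1 1-2 | P2 2-3 | P3 3-4 | P4 4-5 | P0 5-6 | P1 6-7 | P2 7-8 | P3 8-9 | P4 9-10 | P0 10-11 | P1 11-12 | P2 12-13 | P3 13-14 | P4 14-15 | P0 15-16 | P2 16-17 | P3 17-18 | P4 18-19 | P0 19-20 | P2 20-21 | P3 21-22 | P4 22-23 | P0 23-24 | P2 24-25 | P3 25-26 | P4 26-27 | P2 27-28 | P3 28-29 | P4 29-30 | P2 30-31 | P3 31-32 | P4 32-33 | P2 33-34 | P3 34-35 | P4 35-36 | P2 36-37 | P3 37-38 | P4 38-39 | P3 39-40 | P4 40-41 | P3 41-42 | P4 42-46 |
Completion: P0=24  P1=12  P2=37  P3=42  P4=46
Waiting times: P0=18, P1=9, P2=27, P3=30, P4=31
Average waiting = (18+9+27+30+31) / 5 = 115/5 = 23.00

23.00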